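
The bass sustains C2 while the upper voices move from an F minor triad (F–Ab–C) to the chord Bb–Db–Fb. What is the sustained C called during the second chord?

Pedal tone (pedal point).

The harmony at that moment is Bb diminished triad (Bb, Db, Fb); C2 is not a chord tone.
It is held over (the same pitch as the preceding C2) and then sustained as the same pitch into the next harmony.
Sustained through a change of harmony — a pedal tone.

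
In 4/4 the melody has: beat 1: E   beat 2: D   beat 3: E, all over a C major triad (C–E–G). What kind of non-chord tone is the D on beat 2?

Lower neighbor tone.

The harmony at that moment is C major triad (C, E, G); D is not a chord tone.
It is approached by step down from E and left by step up to E.
Step away and step back to the same note — a neighbor tone (lower neighbor).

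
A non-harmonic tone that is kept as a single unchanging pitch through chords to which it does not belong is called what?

Approach: none. Departure: none — a single pitch is sustained while the chords change around it, passing through harmonies that do not contain it.
No melodic motion at all; the dissonance is created entirely by the moving harmonies against the stationary note — a pedal tone (pedal point).

Pedal tone.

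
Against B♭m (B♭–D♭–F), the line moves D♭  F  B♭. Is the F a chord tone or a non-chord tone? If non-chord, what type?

Bb minor triad contains B♭, D♭, F; F is the fifth, so it is a chord tone.

Chord tone (the fifth of Bb minor triad).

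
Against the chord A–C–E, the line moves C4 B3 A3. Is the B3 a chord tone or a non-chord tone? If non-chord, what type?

The harmony at that moment is A minor triad (A, C, E); B3 is not a chord tone.
It is approached by step down from C4 and left by step down to A3.
Step in, step out in the same direction — a passing tone.

Non-chord tone — a passing tone.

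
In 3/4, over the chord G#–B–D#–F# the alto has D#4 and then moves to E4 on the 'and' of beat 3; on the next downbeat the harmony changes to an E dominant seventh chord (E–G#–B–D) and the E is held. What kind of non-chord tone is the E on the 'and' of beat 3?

The harmony at that moment is G# minor seventh chord (G#, B, D#, F#); E4 is not a chord tone.
It is approached by step up from D#4 and then sustained as the same pitch into the next harmony.
Arriving early and becoming a chord tone when the harmony changes — an anticipation.

Anticipation.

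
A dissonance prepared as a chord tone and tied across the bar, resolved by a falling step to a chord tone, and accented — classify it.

Suspension.

Approach: by preparation — the pitch is first a chord tone, then held (tied or repeated) while the harmony changes under it. Departure: down by step. Metric position: strong.
A prepared dissonance that resolves downward by step — a suspension. (The same figure resolving upward would be a retardation.)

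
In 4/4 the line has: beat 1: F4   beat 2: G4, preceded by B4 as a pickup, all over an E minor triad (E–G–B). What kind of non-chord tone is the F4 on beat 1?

Appoggiatura.

The harmony at that moment is E minor triad (E, G, B); F4 is not a chord tone.
It is approached by leap down from B4 and left by step up to G4.
Leap in, step out, metrically accented — an appoggiatura.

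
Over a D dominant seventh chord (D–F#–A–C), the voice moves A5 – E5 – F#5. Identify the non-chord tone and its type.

The harmony at that moment is D dominant seventh chord (D, F#, A, C); E5 is not a chord tone.
It is approached by leap down from A5 and left by step up to F#5.
Leap in, step out — an appoggiatura.

E5 is an appoggiatura.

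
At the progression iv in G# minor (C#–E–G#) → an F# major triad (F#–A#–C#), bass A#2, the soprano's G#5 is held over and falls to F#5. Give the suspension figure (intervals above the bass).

At the second chord the bass is A#2. The suspended G#5 lies a seventh above the bass; after resolving down by step to F#5, the interval above the bass becomes a sixth.
Suspension figures are named by those two intervals: 7–6.

7–6 suspension.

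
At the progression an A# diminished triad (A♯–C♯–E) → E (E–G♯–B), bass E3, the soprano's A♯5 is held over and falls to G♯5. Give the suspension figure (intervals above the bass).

4–3 suspension.

At the second chord the bass is E3. The suspended A♯5 lies a fourth above the bass; after resolving down by step to G♯5, the interval above the bass becomes a third.
Suspension figures are named by those two intervals: 4–3.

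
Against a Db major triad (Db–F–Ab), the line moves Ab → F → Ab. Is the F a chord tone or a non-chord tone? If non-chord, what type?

Chord tone (the third of Db major triad).

Db major triad contains Db, F, Ab; F is the third, so it is a chord tone.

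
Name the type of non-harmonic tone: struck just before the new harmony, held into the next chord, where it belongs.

Anticipation.

Approach: ahead of the chord change (typically by step), so it is dissonant against the current harmony. Departure: none — the same pitch is restated or held and is a chord tone of the new harmony.
Dissonant first, consonant once the harmony catches up: the note simply arrives early — an anticipation. (The reverse timing, consonant first and dissonant after the change, would be a suspension or retardation.)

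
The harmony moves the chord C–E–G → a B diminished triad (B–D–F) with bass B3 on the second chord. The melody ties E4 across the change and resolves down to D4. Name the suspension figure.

At the second chord the bass is B3. The suspended E4 lies a fourth above the bass; after resolving down by step to D4, the interval above the bass becomes a third.
Suspension figures are named by those two intervals: 4–3.

4–3 suspension.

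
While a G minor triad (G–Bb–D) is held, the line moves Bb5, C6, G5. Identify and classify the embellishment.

The harmony at that moment is G minor triad (G, Bb, D); C6 is not a chord tone.
It is approached by step up from Bb5 and left by leap down to G5.
Step in, leap out — an escape tone.

C6 is an escape tone.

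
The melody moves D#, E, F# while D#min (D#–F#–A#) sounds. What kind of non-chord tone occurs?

The harmony at that moment is D# minor triad (D#, F#, A#); E is not a chord tone.
It is approached by step up from D# and left by step up to F#.
Step in, step out in the same direction — a passing tone.

E is a passing tone.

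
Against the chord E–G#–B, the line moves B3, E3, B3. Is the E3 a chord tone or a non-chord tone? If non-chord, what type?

E major triad contains E, G#, B; E is the root, so it is a chord tone.

Chord tone (the root of E major triad).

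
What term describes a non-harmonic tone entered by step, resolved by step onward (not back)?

Passing tone.

Approach: by step. Departure: by step, continuing in the same direction.
Stepwise on both sides with no change of direction means the note fills in the space between two different chord tones — a passing tone. (Had it turned back to its starting note it would be a neighbor tone instead.)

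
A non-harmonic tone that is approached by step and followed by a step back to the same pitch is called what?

Approach: by step. Departure: by step in the opposite direction, back to the starting pitch.
Stepwise on both sides but reversing to return to the same chord tone — a neighbor tone. (Had it continued onward in the same direction it would be a passing tone instead.)

Neighbor tone.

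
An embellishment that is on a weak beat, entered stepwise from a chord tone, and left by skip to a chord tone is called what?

Escape tone.

Approach: by step. Departure: by leap. Metric position: weak.
Step in, leap out, from a weak position — an escape tone (échappée). (It is the mirror image of the appoggiatura, which leaps in and steps out on a strong beat.)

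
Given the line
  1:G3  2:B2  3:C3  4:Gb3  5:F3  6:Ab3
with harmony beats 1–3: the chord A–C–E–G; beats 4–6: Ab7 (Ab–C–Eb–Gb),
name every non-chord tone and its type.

B2 (beat 2) — appoggiatura; F3 (beat 5) — escape tone.

The harmony at that moment is A minor seventh chord (A, C, E, G); B2 is not a chord tone.
It is approached by leap down from G3 and left by step up to C3.
Leap in, step out — an appoggiatura.
The harmony at that moment is Ab dominant seventh chord (Ab, C, Eb, Gb); F3 is not a chord tone.
It is approached by step down from Gb3 and left by leap up to Ab3.
Step in, leap out — an escape tone.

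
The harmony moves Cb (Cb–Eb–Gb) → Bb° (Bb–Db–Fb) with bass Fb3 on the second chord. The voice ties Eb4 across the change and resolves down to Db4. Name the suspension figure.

At the second chord the bass is Fb3. The suspended Eb4 lies a seventh above the bass; after resolving down by step to Db4, the interval above the bass becomes a sixth.
Suspension figures are named by those two intervals: 7–6.

7–6 suspension.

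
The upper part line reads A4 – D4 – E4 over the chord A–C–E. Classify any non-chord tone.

The harmony at that moment is A minor triad (A, C, E); D4 is not a chord tone.
It is approached by leap down from A4 and left by step up to E4.
Leap in, step out — an appoggiatura.

D4 is an appoggiatura.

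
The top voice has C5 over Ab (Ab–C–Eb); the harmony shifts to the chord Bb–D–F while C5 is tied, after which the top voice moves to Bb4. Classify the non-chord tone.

The harmony at that moment is Bb major triad (Bb, D, F); C5 is not a chord tone.
It is held over (the same pitch as the preceding C5) and left by step down to Bb4.
Held over from the previous chord and resolving down by step — a suspension.

C5 is a suspension.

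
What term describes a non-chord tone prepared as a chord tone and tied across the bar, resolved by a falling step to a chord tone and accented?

Approach: by preparation — the pitch is first a chord tone, then held (tied or repeated) while the harmony changes under it. Departure: down by step. Metric position: strong.
A prepared dissonance that resolves downward by step — a suspension. (The same figure resolving upward would be a retardation.)

Suspension.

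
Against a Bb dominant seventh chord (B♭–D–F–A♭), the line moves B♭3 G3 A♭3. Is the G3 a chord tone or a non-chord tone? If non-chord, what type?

The harmony at that moment is B♭ dominant seventh chord (B♭, D, F, A♭); G3 is not a chord tone.
It is approached by leap down from B♭3 and left by step up to A♭3.
Leap in, step out — an appoggiatura.

Non-chord tone — an appoggiatura.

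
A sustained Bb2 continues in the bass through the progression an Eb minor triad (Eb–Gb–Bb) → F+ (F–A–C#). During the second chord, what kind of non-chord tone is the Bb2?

Pedal tone (pedal point).

The harmony at that moment is F augmented triad (F, A, C#); Bb2 is not a chord tone.
It is held over (the same pitch as the preceding Bb2) and then sustained as the same pitch into the next harmony.
Sustained through a change of harmony — a pedal tone.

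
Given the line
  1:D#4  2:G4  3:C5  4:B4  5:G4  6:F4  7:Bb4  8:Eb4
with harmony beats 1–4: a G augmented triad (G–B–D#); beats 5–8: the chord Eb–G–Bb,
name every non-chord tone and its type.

C5 (beat 3) — appoggiatura; F4 (beat 6) — escape tone.

The harmony at that moment is G augmented triad (G, B, D#); C5 is not a chord tone.
It is approached by leap up from G4 and left by step down to B4.
Leap in, step out — an appoggiatura.
The harmony at that moment is Eb major triad (Eb, G, Bb); F4 is not a chord tone.
It is approached by step down from G4 and left by leap up to Bb4.
Step in, leap out — an escape tone.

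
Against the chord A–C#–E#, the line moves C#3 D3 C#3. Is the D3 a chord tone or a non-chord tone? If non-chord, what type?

The harmony at that moment is A augmented triad (A, C#, E#); D3 is not a chord tone.
It is approached by step up from C#3 and left by step down to C#3.
Step away and step back to the same note — a neighbor tone (upper neighbor).

Non-chord tone — a neighbor tone.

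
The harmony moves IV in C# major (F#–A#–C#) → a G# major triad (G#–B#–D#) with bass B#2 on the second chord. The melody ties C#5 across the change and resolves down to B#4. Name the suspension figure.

9–8 suspension.

At the second chord the bass is B#2. The suspended C#5 lies a ninth above the bass; after resolving down by step to B#4, the interval above the bass becomes an octave.
Suspension figures are named by those two intervals: 9–8.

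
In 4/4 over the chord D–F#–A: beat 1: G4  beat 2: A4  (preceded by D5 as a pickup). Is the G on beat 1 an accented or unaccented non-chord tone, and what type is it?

The harmony at that moment is D major triad (D, F#, A); G4 is not a chord tone.
It is approached by leap down from D5 and left by step up to A4.
Leap in, step out — an appoggiatura.
It falls on the downbeat, so it is accented.

Accented appoggiatura.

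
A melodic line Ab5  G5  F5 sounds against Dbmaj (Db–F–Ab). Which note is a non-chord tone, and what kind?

G5 is a passing tone.

The harmony at that moment is Db major triad (Db, F, Ab); G5 is not a chord tone.
It is approached by step down from Ab5 and left by step down to F5.
Step in, step out in the same direction — a passing tone.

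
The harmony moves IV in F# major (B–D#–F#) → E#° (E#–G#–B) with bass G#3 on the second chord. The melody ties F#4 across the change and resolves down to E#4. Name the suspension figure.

7–6 suspension.

At the second chord the bass is G#3. The suspended F#4 lies a seventh above the bass; after resolving down by step to E#4, the interval above the bass becomes a sixth.
Suspension figures are named by those two intervals: 7–6.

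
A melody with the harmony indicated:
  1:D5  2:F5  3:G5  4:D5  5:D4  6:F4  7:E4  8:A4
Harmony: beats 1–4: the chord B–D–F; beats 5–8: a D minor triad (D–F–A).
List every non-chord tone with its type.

The harmony at that moment is B diminished triad (B, D, F); G5 is not a chord tone.
It is approached by step up from F5 and left by leap down to D5.
Step in, leap out — an escape tone.
The harmony at that moment is D minor triad (D, F, A); E4 is not a chord tone.
It is approached by step down from F4 and left by leap up to A4.
Step in, leap out — an escape tone.

G5 (beat 3) — escape tone; E4 (beat 7) — escape tone.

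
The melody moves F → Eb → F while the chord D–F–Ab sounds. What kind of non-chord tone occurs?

The harmony at that moment is D diminished triad (D, F, Ab); Eb is not a chord tone.
It is approached by step down from F and left by step up to F.
Step away and step back to the same note — a neighbor tone (lower neighbor).

Eb is a neighbor tone.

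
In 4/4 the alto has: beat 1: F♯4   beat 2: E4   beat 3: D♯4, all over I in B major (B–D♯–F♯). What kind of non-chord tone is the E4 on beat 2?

Passing tone.

The harmony at that moment is B major triad (B, D♯, F♯); E4 is not a chord tone.
It is approached by step down from F♯4 and left by step down to D♯4.
Step in, step out in the same direction — a passing tone.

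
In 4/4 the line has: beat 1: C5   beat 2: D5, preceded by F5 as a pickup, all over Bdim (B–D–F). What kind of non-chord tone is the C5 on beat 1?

Appoggiatura.

The harmony at that moment is B diminished triad (B, D, F); C5 is not a chord tone.
It is approached by leap down from F5 and left by step up to D5.
Leap in, step out, metrically accented — an appoggiatura.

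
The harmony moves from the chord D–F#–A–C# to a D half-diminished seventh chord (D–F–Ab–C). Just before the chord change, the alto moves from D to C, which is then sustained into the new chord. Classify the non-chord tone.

The harmony at that moment is D major seventh chord (D, F#, A, C#); C is not a chord tone.
It is approached by step down from D and then sustained as the same pitch into the next harmony.
Arriving early and becoming a chord tone when the harmony changes — an anticipation.

C is an anticipation.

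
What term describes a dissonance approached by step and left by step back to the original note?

Approach: by step. Departure: by step in the opposite direction, back to the starting pitch.
Stepwise on both sides but reversing to return to the same chord tone — a neighbor tone. (Had it continued onward in the same direction it would be a passing tone instead.)

Neighbor tone.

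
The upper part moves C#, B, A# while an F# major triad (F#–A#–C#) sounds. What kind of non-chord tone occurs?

The harmony at that moment is F# major triad (F#, A#, C#); B is not a chord tone.
It is approached by step down from C# and left by step down to A#.
Step in, step out in the same direction — a passing tone.

B is a passing tone.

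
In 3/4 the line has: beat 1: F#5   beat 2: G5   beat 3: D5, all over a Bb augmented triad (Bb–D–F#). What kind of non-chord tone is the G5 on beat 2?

Escape tone.

The harmony at that moment is Bb augmented triad (Bb, D, F#); G5 is not a chord tone.
It is approached by step up from F#5 and left by leap down to D5.
Step in, leap out, on a weak beat — an escape tone.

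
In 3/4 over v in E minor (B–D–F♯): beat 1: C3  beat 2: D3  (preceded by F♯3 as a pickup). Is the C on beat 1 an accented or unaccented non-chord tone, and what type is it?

Accented appoggiatura.

The harmony at that moment is B minor triad (B, D, F♯); C3 is not a chord tone.
It is approached by leap down from F♯3 and left by step up to D3.
Leap in, step out — an appoggiatura.
It falls on the downbeat, so it is accented.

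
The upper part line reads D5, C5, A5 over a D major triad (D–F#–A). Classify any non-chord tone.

C5 is an escape tone.

The harmony at that moment is D major triad (D, F#, A); C5 is not a chord tone.
It is approached by step down from D5 and left by leap up to A5.
Step in, leap out — an escape tone.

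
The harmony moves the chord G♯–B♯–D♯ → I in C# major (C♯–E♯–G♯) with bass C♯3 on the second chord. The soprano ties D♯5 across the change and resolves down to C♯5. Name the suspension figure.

At the second chord the bass is C♯3. The suspended D♯5 lies a ninth above the bass; after resolving down by step to C♯5, the interval above the bass becomes an octave.
Suspension figures are named by those two intervals: 9–8.

9–8 suspension.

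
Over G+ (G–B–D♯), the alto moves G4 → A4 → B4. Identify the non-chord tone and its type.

A4 is a passing tone.

The harmony at that moment is G augmented triad (G, B, D♯); A4 is not a chord tone.
It is approached by step up from G4 and left by step up to B4.
Step in, step out in the same direction — a passing tone.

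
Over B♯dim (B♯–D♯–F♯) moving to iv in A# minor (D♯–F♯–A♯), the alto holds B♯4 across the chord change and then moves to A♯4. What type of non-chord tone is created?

B♯4 is a suspension.

The harmony at that moment is D♯ minor triad (D♯, F♯, A♯); B♯4 is not a chord tone.
It is held over (the same pitch as the preceding B♯4) and left by step down to A♯4.
Held over from the previous chord and resolving down by step — a suspension.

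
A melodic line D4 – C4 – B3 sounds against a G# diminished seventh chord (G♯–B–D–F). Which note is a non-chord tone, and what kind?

The harmony at that moment is G♯ diminished seventh chord (G♯, B, D, F); C4 is not a chord tone.
It is approached by step down from D4 and left by step down to B3.
Step in, step out in the same direction — a passing tone.

C4 is a passing tone.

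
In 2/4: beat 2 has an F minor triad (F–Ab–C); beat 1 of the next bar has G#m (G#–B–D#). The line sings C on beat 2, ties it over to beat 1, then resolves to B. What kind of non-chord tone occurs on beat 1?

The harmony at that moment is G# minor triad (G#, B, D#); C is not a chord tone.
It is held over (the same pitch as the preceding C) and left by step down to B.
Held over from the previous chord and resolving down by step — a suspension.

Suspension.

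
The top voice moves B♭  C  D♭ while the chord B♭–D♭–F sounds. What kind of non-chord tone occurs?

C is a passing tone.

The harmony at that moment is B♭ minor triad (B♭, D♭, F); C is not a chord tone.
It is approached by step up from B♭ and left by step up to D♭.
Step in, step out in the same direction — a passing tone.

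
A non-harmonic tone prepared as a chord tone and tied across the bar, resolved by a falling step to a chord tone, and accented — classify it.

Suspension.

Approach: by preparation — the pitch is first a chord tone, then held (tied or repeated) while the harmony changes under it. Departure: down by step. Metric position: strong.
A prepared dissonance that resolves downward by step — a suspension. (The same figure resolving upward would be a retardation.)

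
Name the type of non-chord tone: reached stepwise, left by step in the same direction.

Approach: by step. Departure: by step, continuing in the same direction.
Stepwise on both sides with no change of direction means the note fills in the space between two different chord tones — a passing tone. (Had it turned back to its starting note it would be a neighbor tone instead.)

Passing tone.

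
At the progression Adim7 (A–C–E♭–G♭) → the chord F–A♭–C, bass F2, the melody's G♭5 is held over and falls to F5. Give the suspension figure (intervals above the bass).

At the second chord the bass is F2. The suspended G♭5 lies a ninth above the bass; after resolving down by step to F5, the interval above the bass becomes an octave.
Suspension figures are named by those two intervals: 9–8.

9–8 suspension.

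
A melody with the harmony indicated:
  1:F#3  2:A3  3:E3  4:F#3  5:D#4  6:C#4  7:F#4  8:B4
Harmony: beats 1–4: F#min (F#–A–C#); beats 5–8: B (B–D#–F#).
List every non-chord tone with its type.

The harmony at that moment is F# minor triad (F#, A, C#); E3 is not a chord tone.
It is approached by leap down from A3 and left by step up to F#3.
Leap in, step out — an appoggiatura.
The harmony at that moment is B major triad (B, D#, F#); C#4 is not a chord tone.
It is approached by step down from D#4 and left by leap up to F#4.
Step in, leap out — an escape tone.

E3 (beat 3) — appoggiatura; C#4 (beat 6) — escape tone.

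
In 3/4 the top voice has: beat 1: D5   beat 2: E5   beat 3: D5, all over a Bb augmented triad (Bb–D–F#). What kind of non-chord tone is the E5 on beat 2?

Upper neighbor tone.

The harmony at that moment is Bb augmented triad (Bb, D, F#); E5 is not a chord tone.
It is approached by step up from D5 and left by step down to D5.
Step away and step back to the same note — a neighbor tone (upper neighbor).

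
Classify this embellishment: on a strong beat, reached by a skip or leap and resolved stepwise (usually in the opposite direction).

Appoggiatura.

Approach: by leap. Departure: by step. Metric position: strong.
Leap in, step out, in a metrically strong position — an appoggiatura. (It is the mirror image of the escape tone, which steps in and leaps out from a weak position.)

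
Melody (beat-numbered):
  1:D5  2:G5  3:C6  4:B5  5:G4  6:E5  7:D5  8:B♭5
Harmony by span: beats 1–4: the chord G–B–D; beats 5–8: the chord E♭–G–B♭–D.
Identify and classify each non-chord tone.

C6 (beat 3) — appoggiatura; E5 (beat 6) — appoggiatura.

The harmony at that moment is G major triad (G, B, D); C6 is not a chord tone.
It is approached by leap up from G5 and left by step down to B5.
Leap in, step out — an appoggiatura.
The harmony at that moment is E♭ major seventh chord (E♭, G, B♭, D); E5 is not a chord tone.
It is approached by leap up from G4 and left by step down to D5.
Leap in, step out — an appoggiatura.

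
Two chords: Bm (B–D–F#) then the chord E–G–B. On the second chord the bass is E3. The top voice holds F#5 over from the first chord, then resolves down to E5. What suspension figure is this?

At the second chord the bass is E3. The suspended F#5 lies a ninth above the bass; after resolving down by step to E5, the interval above the bass becomes an octave.
Suspension figures are named by those two intervals: 9–8.

9–8 suspension.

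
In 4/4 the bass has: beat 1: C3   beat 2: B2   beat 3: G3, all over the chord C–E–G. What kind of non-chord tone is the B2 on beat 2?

The harmony at that moment is C major triad (C, E, G); B2 is not a chord tone.
It is approached by step down from C3 and left by leap up to G3.
Step in, leap out, on a weak beat — an escape tone.

Escape tone.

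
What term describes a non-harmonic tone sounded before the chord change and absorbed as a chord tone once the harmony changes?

Anticipation.

Approach: ahead of the chord change (typically by step), so it is dissonant against the current harmony. Departure: none — the same pitch is restated or held and is a chord tone of the new harmony.
Dissonant first, consonant once the harmony catches up: the note simply arrives early — an anticipation. (The reverse timing, consonant first and dissonant after the change, would be a suspension or retardation.)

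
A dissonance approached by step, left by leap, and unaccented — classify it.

Escape tone.

Approach: by step. Departure: by leap. Metric position: weak.
Step in, leap out, from a weak position — an escape tone (échappée). (It is the mirror image of the appoggiatura, which leaps in and steps out on a strong beat.)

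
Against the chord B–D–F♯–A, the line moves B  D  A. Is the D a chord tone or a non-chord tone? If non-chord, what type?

B minor seventh chord contains B, D, F♯, A; D is the third, so it is a chord tone.

Chord tone (the third of B minor seventh chord).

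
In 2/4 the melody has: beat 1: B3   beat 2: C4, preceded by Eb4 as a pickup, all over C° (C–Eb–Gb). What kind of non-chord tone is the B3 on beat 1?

The harmony at that moment is C diminished triad (C, Eb, Gb); B3 is not a chord tone.
It is approached by leap down from Eb4 and left by step up to C4.
Leap in, step out, metrically accented — an appoggiatura.

Appoggiatura.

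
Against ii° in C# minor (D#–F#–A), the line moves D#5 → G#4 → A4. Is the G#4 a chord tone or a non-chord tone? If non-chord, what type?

Non-chord tone — an appoggiatura.

The harmony at that moment is D# diminished triad (D#, F#, A); G#4 is not a chord tone.
It is approached by leap down from D#5 and left by step up to A4.
Leap in, step out — an appoggiatura.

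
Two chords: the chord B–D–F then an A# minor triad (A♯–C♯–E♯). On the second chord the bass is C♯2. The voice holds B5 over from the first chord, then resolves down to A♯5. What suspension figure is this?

At the second chord the bass is C♯2. The suspended B5 lies a seventh above the bass; after resolving down by step to A♯5, the interval above the bass becomes a sixth.
Suspension figures are named by those two intervals: 7–6.

7–6 suspension.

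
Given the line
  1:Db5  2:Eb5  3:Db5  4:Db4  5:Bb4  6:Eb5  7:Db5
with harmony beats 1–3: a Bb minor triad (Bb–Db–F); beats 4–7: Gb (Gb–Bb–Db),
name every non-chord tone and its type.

Eb5 (beat 2) — neighbor tone; Eb5 (beat 6) — appoggiatura.

The harmony at that moment is Bb minor triad (Bb, Db, F); Eb5 is not a chord tone.
It is approached by step up from Db5 and left by step down to Db5.
Step away and step back to the same note — a neighbor tone (upper neighbor).
The harmony at that moment is Gb major triad (Gb, Bb, Db); Eb5 is not a chord tone.
It is approached by leap up from Bb4 and left by step down to Db5.
Leap in, step out — an appoggiatura.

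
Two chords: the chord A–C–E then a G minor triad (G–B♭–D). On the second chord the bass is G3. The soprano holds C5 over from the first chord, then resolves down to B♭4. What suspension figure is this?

At the second chord the bass is G3. The suspended C5 lies a fourth above the bass; after resolving down by step to B♭4, the interval above the bass becomes a third.
Suspension figures are named by those two intervals: 4–3.

4–3 suspension.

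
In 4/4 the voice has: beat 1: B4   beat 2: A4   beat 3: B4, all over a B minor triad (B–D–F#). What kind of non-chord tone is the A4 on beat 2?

Lower neighbor tone.

The harmony at that moment is B minor triad (B, D, F#); A4 is not a chord tone.
It is approached by step down from B4 and left by step up to B4.
Step away and step back to the same note — a neighbor tone (lower neighbor).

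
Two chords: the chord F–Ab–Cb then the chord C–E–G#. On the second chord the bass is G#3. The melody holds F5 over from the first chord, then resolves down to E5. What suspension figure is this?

At the second chord the bass is G#3. The suspended F5 lies a seventh above the bass; after resolving down by step to E5, the interval above the bass becomes a sixth.
Suspension figures are named by those two intervals: 7–6.

7–6 suspension.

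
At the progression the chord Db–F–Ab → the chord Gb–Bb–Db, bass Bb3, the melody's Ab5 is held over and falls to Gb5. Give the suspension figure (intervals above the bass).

At the second chord the bass is Bb3. The suspended Ab5 lies a seventh above the bass; after resolving down by step to Gb5, the interval above the bass becomes a sixth.
Suspension figures are named by those two intervals: 7–6.

7–6 suspension.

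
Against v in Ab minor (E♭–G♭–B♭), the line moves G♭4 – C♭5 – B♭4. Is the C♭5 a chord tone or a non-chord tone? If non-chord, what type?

The harmony at that moment is E♭ minor triad (E♭, G♭, B♭); C♭5 is not a chord tone.
It is approached by leap up from G♭4 and left by step down to B♭4.
Leap in, step out — an appoggiatura.

Non-chord tone — an appoggiatura.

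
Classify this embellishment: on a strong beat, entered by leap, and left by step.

Approach: by leap. Departure: by step. Metric position: strong.
Leap in, step out, in a metrically strong position — an appoggiatura. (It is the mirror image of the escape tone, which steps in and leaps out from a weak position.)

Appoggiatura.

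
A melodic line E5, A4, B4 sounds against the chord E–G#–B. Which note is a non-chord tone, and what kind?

The harmony at that moment is E major triad (E, G#, B); A4 is not a chord tone.
It is approached by leap down from E5 and left by step up to B4.
Leap in, step out — an appoggiatura.

A4 is an appoggiatura.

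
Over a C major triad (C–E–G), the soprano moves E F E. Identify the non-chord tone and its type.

The harmony at that moment is C major triad (C, E, G); F is not a chord tone.
It is approached by step up from E and left by step down to E.
Step away and step back to the same note — a neighbor tone (upper neighbor).

F is a neighbor tone.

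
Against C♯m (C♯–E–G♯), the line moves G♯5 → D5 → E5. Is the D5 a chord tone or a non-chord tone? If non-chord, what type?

The harmony at that moment is C♯ minor triad (C♯, E, G♯); D5 is not a chord tone.
It is approached by leap down from G♯5 and left by step up to E5.
Leap in, step out — an appoggiatura.

Non-chord tone — an appoggiatura.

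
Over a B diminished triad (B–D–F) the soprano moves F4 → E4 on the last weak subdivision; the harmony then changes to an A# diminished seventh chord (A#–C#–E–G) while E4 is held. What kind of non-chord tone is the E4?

The harmony at that moment is B diminished triad (B, D, F); E4 is not a chord tone.
It is approached by step down from F4 and then sustained as the same pitch into the next harmony.
Arriving early and becoming a chord tone when the harmony changes — an anticipation.

E4 is an anticipation.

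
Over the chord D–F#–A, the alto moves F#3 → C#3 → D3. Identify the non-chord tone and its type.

The harmony at that moment is D major triad (D, F#, A); C#3 is not a chord tone.
It is approached by leap down from F#3 and left by step up to D3.
Leap in, step out — an appoggiatura.

C#3 is an appoggiatura.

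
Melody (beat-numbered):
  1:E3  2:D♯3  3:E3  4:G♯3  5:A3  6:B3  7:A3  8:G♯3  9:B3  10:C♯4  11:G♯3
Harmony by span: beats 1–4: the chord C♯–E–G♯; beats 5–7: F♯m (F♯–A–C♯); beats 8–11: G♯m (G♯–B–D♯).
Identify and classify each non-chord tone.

D♯3 (beat 2) — neighbor tone; B3 (beat 6) — neighbor tone; C♯4 (beat 10) — escape tone.

The harmony at that moment is C♯ minor triad (C♯, E, G♯); D♯3 is not a chord tone.
It is approached by step down from E3 and left by step up to E3.
Step away and step back to the same note — a neighbor tone (lower neighbor).
The harmony at that moment is F♯ minor triad (F♯, A, C♯); B3 is not a chord tone.
It is approached by step up from A3 and left by step down to A3.
Step away and step back to the same note — a neighbor tone (upper neighbor).
The harmony at that moment is G♯ minor triad (G♯, B, D♯); C♯4 is not a chord tone.
It is approached by step up from B3 and left by leap down to G♯3.
Step in, leap out — an escape tone.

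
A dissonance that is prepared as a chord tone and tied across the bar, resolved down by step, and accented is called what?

Suspension.

Approach: by preparation — the pitch is first a chord tone, then held (tied or repeated) while the harmony changes under it. Departure: down by step. Metric position: strong.
A prepared dissonance that resolves downward by step — a suspension. (The same figure resolving upward would be a retardation.)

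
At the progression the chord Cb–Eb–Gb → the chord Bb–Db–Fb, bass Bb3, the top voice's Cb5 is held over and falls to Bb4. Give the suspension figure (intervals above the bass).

9–8 suspension.

At the second chord the bass is Bb3. The suspended Cb5 lies a ninth above the bass; after resolving down by step to Bb4, the interval above the bass becomes an octave.
Suspension figures are named by those two intervals: 9–8.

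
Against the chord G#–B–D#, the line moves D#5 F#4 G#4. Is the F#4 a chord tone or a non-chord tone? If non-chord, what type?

Non-chord tone — an appoggiatura.

The harmony at that moment is G# minor triad (G#, B, D#); F#4 is not a chord tone.
It is approached by leap down from D#5 and left by step up to G#4.
Leap in, step out — an appoggiatura.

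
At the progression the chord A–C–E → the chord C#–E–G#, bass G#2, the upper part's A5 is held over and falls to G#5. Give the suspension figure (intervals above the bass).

At the second chord the bass is G#2. The suspended A5 lies a ninth above the bass; after resolving down by step to G#5, the interval above the bass becomes an octave.
Suspension figures are named by those two intervals: 9–8.

9–8 suspension.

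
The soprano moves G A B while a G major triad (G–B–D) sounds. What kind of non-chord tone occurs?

A is a passing tone.

The harmony at that moment is G major triad (G, B, D); A is not a chord tone.
It is approached by step up from G and left by step up to B.
Step in, step out in the same direction — a passing tone.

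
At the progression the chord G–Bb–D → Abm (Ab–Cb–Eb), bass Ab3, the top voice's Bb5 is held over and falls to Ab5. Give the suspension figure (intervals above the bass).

At the second chord the bass is Ab3. The suspended Bb5 lies a ninth above the bass; after resolving down by step to Ab5, the interval above the bass becomes an octave.
Suspension figures are named by those two intervals: 9–8.

9–8 suspension.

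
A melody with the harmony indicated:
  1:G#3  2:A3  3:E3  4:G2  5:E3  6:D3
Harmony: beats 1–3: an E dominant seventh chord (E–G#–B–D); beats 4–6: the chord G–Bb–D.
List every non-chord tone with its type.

A3 (beat 2) — escape tone; E3 (beat 5) — appoggiatura.

The harmony at that moment is E dominant seventh chord (E, G#, B, D); A3 is not a chord tone.
It is approached by step up from G#3 and left by leap down to E3.
Step in, leap out — an escape tone.
The harmony at that moment is G minor triad (G, Bb, D); E3 is not a chord tone.
It is approached by leap up from G2 and left by step down to D3.
Leap in, step out — an appoggiatura.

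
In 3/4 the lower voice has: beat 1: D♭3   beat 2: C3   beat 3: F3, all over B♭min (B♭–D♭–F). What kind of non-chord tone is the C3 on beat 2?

Escape tone.

The harmony at that moment is B♭ minor triad (B♭, D♭, F); C3 is not a chord tone.
It is approached by step down from D♭3 and left by leap up to F3.
Step in, leap out, on a weak beat — an escape tone.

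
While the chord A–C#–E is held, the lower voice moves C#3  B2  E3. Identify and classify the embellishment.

B2 is an escape tone.

The harmony at that moment is A major triad (A, C#, E); B2 is not a chord tone.
It is approached by step down from C#3 and left by leap up to E3.
Step in, leap out — an escape tone.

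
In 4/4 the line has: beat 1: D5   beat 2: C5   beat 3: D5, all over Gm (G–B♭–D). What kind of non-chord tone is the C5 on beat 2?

The harmony at that moment is G minor triad (G, B♭, D); C5 is not a chord tone.
It is approached by step down from D5 and left by step up to D5.
Step away and step back to the same note — a neighbor tone (lower neighbor).

Lower neighbor tone.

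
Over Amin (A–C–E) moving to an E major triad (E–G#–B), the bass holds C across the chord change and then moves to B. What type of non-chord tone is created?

C is a suspension.

The harmony at that moment is E major triad (E, G#, B); C is not a chord tone.
It is held over (the same pitch as the preceding C) and left by step down to B.
Held over from the previous chord and resolving down by step — a suspension.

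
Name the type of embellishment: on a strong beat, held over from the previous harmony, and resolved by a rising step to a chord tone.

Approach: by preparation — the pitch is first a chord tone, then held (tied or repeated) while the harmony changes under it. Departure: up by step. Metric position: strong.
A prepared dissonance that resolves upward by step — a retardation. (The same figure resolving downward would be a suspension.)

Retardation.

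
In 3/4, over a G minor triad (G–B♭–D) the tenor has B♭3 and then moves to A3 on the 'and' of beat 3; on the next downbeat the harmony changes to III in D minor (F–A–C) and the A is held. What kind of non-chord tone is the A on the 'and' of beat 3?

Anticipation.

The harmony at that moment is G minor triad (G, B♭, D); A3 is not a chord tone.
It is approached by step down from B♭3 and then sustained as the same pitch into the next harmony.
Arriving early and becoming a chord tone when the harmony changes — an anticipation.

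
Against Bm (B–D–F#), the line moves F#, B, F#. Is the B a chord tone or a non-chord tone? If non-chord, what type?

B minor triad contains B, D, F#; B is the root, so it is a chord tone.

Chord tone (the root of B minor triad).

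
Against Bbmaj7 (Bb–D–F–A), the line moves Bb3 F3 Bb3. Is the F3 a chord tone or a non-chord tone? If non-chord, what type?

Chord tone (the fifth of Bb major seventh chord).

Bb major seventh chord contains Bb, D, F, A; F is the fifth, so it is a chord tone.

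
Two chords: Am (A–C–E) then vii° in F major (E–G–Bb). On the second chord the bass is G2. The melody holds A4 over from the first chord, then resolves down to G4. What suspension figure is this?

At the second chord the bass is G2. The suspended A4 lies a ninth above the bass; after resolving down by step to G4, the interval above the bass becomes an octave.
Suspension figures are named by those two intervals: 9–8.

9–8 suspension.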